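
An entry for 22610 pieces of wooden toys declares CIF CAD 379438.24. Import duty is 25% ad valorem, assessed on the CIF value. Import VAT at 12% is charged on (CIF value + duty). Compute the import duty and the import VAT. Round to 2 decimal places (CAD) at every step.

Import duty = 379438.24 × 25% = 94859.56
VAT base = CIF + duty = 379438.24 + 94859.56 = 474297.80
Import VAT = 474297.80 × 12% = 56915.74

Import duty: CAD 94859.56; import VAT: CAD 56915.74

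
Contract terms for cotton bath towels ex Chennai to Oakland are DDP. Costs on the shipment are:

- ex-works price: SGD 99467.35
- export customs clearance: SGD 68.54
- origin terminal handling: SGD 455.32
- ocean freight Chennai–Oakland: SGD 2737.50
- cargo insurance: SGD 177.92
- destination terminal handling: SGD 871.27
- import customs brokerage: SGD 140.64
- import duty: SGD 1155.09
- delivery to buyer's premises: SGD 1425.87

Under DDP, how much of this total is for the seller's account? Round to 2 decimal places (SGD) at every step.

Seller's account: SGD 106499.50

DDP: the seller bears all costs including import duty.
Seller's account: goods 99467.35 + export clearance 68.54 + origin terminal 455.32 + freight 2737.50 + insurance 177.92 + destination terminal 871.27 + brokerage 140.64 + duty 1155.09 + delivery 1425.87 = 106499.50
Buyer's account: 0.00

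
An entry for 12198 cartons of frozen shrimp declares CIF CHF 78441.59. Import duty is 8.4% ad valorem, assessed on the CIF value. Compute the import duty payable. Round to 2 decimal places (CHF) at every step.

Import duty: CHF 6589.09

Import duty = 78441.59 × 8.4% = 6589.09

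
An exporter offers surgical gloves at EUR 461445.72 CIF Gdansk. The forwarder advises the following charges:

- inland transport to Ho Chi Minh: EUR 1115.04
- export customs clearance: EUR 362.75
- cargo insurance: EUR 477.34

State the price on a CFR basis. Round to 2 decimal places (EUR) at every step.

Not relevant to the conversion: inland to port, export clearance — on the seller under both CIF and CFR; already in the CIF price and stays in the CFR price.
From CIF to CFR, the seller no longer bears: insurance.
CFR price = 461445.72 − 477.34 = 460968.38

CFR price: EUR 460968.38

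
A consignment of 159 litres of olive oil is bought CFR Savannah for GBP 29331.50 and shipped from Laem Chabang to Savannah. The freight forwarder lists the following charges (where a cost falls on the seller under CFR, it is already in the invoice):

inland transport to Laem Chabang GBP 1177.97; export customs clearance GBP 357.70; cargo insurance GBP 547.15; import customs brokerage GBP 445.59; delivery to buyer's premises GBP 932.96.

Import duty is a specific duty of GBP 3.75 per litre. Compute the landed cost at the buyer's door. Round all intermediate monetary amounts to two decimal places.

CFR: the seller pays costs through ocean freight to the destination port, but not insurance.
Already in the invoice (seller's account under CFR): inland to port, export clearance — exclude.
CIF value = CFR price + insurance = 29331.50 + 547.15 = 29878.65
Import duty = 159 × 3.75 = 596.25
Buyer bears: insurance 547.15 + brokerage 445.59 + delivery 932.96 + duty 596.25 = 2521.95
Landed cost = invoice 29331.50 + 2521.95 = 31853.45

Total landed cost: GBP 31853.45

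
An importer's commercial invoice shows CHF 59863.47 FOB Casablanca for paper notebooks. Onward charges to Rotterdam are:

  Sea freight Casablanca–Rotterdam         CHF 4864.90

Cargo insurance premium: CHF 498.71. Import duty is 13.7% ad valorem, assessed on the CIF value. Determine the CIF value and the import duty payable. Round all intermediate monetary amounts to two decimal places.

CIF value: CHF 65227.08; import duty: CHF 8936.11

CIF = FOB price + freight + insurance
CIF = 59863.47 + 4864.90 + 498.71 = 65227.08
Import duty = 65227.08 × 13.7% = 8936.11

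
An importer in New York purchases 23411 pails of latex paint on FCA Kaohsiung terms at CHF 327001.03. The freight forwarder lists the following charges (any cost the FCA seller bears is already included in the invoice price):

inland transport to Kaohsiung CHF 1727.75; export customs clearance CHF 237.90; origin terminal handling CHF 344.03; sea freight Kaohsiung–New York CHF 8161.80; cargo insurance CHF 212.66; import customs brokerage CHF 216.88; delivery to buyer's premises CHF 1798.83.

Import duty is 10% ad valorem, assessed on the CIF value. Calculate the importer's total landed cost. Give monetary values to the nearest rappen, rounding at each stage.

FCA: the seller delivers export-cleared goods to the carrier; the buyer bears costs from that point.
Already in the invoice (seller's account under FCA): inland to port, export clearance — exclude.
CIF value = FCA price + origin terminal + freight + insurance = 327001.03 + 344.03 + 8161.80 + 212.66 = 335719.52
Import duty = 335719.52 × 10% = 33571.95
Buyer bears: origin terminal 344.03 + freight 8161.80 + insurance 212.66 + brokerage 216.88 + delivery 1798.83 + duty 33571.95 = 44306.15
Landed cost = invoice 327001.03 + 44306.15 = 371307.18

Total landed cost: CHF 371307.18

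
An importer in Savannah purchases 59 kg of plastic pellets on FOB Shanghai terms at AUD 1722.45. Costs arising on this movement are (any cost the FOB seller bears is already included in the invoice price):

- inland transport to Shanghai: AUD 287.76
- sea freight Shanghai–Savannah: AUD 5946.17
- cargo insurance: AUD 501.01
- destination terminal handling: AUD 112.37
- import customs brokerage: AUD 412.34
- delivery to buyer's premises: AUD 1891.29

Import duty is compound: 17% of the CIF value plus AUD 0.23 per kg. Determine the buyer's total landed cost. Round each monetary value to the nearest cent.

FOB: the seller bears costs until goods are on board at the origin port; the buyer bears freight, insurance and all costs thereafter.
Already in the invoice (seller's account under FOB): inland to port — exclude.
CIF value = FOB price + freight + insurance = 1722.45 + 5946.17 + 501.01 = 8169.63
Ad valorem component: 8169.63 × 17% = 1388.84
Specific component: 59 × 0.23 = 13.57
Import duty = 1388.84 + 13.57 = 1402.41
Buyer bears: freight 5946.17 + insurance 501.01 + destination terminal 112.37 + brokerage 412.34 + delivery 1891.29 + duty 1402.41 = 10265.59
Landed cost = invoice 1722.45 + 10265.59 = 11988.04

Total landed cost: AUD 11988.04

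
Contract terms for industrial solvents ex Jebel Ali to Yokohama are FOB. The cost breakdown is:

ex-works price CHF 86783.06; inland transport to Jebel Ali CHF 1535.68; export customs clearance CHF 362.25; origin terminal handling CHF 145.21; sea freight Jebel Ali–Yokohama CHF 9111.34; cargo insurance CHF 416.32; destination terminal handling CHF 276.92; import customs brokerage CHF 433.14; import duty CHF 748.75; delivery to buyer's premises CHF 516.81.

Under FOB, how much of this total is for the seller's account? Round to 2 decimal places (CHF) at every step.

FOB: the seller bears costs until goods are on board at the origin port; the buyer bears freight, insurance and all costs thereafter.
Seller's account: goods 86783.06 + inland to port 1535.68 + export clearance 362.25 + origin terminal 145.21 = 88826.20
Buyer's account: freight 9111.34 + insurance 416.32 + destination terminal 276.92 + brokerage 433.14 + duty 748.75 + delivery 516.81 = 11503.28

Seller's account: CHF 88826.20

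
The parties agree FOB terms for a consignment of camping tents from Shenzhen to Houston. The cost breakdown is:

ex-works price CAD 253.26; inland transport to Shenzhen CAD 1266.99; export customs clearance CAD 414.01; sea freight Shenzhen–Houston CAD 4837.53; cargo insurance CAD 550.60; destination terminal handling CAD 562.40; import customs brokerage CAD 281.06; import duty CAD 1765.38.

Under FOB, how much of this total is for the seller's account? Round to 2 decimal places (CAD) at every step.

Seller's account: CAD 1934.26

FOB: the seller bears costs until goods are on board at the origin port; the buyer bears freight, insurance and all costs thereafter.
Seller's account: goods 253.26 + inland to port 1266.99 + export clearance 414.01 = 1934.26
Buyer's account: freight 4837.53 + insurance 550.60 + destination terminal 562.40 + brokerage 281.06 + duty 1765.38 = 7996.97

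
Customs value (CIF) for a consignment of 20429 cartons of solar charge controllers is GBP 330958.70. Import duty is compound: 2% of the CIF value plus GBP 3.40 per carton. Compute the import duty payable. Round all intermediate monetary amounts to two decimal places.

Ad valorem component: 330958.70 × 2% = 6619.17
Specific component: 20429 × 3.40 = 69458.60
Import duty = 6619.17 + 69458.60 = 76077.77

Import duty: GBP 76077.77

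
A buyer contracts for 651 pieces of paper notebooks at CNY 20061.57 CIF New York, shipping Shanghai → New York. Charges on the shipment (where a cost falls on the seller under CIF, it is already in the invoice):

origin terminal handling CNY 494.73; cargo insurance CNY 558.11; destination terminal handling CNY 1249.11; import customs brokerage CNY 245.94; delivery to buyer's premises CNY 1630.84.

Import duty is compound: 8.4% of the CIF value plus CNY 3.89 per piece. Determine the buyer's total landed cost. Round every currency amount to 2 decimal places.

CIF: the seller pays costs through ocean freight and marine insurance to the destination port.
Already in the invoice (seller's account under CIF): origin terminal, insurance — exclude.
The CIF price already equals the CIF value: 20061.57
Ad valorem component: 20061.57 × 8.4% = 1685.17
Specific component: 651 × 3.89 = 2532.39
Import duty = 1685.17 + 2532.39 = 4217.56
Buyer bears: destination terminal 1249.11 + brokerage 245.94 + delivery 1630.84 + duty 4217.56 = 7343.45
Landed cost = invoice 20061.57 + 7343.45 = 27405.02

Total landed cost: CNY 27405.02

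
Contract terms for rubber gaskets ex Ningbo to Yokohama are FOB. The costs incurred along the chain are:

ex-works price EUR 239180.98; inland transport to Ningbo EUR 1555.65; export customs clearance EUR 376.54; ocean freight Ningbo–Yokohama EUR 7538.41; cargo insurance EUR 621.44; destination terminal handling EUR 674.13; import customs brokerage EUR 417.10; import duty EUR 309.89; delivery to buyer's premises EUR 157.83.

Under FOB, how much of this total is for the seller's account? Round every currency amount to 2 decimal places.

Seller's account: EUR 241113.17

FOB: the seller bears costs until goods are on board at the origin port; the buyer bears freight, insurance and all costs thereafter.
Seller's account: goods 239180.98 + inland to port 1555.65 + export clearance 376.54 = 241113.17
Buyer's account: freight 7538.41 + insurance 621.44 + destination terminal 674.13 + brokerage 417.10 + duty 309.89 + delivery 157.83 = 9718.80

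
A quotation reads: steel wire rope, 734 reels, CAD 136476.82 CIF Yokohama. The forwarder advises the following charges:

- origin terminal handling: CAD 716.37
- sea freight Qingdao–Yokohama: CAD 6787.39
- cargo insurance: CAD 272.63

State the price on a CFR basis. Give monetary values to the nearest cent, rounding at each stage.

CFR price: CAD 136204.19

Not relevant to the conversion: origin terminal, freight — on the seller under both CIF and CFR; already in the CIF price and stays in the CFR price.
From CIF to CFR, the seller no longer bears: insurance.
CFR price = 136476.82 − 272.63 = 136204.19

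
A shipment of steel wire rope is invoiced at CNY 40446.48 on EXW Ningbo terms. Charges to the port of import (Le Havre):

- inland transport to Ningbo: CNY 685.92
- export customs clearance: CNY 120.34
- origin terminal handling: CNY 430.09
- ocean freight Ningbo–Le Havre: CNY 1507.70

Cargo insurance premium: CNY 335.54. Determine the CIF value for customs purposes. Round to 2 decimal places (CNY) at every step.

CIF value: CNY 43526.07

CIF = EXW price + pre-shipment costs + freight + insurance
CIF = 40446.48 + 685.92 + 120.34 + 430.09 + 1507.70 + 335.54 = 43526.07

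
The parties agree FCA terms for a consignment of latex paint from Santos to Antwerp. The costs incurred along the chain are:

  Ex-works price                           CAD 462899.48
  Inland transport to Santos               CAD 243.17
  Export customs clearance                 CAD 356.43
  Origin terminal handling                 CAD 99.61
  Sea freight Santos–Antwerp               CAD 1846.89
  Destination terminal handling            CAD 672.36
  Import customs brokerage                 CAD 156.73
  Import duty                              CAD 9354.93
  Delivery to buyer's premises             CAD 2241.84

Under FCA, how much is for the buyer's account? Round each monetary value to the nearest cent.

Buyer's account: CAD 14372.36

FCA: the seller delivers export-cleared goods to the carrier; the buyer bears costs from that point.
Seller's account: goods 462899.48 + inland to port 243.17 + export clearance 356.43 = 463499.08
Buyer's account: origin terminal 99.61 + freight 1846.89 + destination terminal 672.36 + brokerage 156.73 + duty 9354.93 + delivery 2241.84 = 14372.36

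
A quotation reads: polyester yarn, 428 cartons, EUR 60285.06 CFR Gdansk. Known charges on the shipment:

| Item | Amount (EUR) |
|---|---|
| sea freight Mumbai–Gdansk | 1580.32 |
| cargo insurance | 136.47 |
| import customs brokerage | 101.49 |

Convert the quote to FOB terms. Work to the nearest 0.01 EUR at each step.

Not relevant to the conversion: insurance, brokerage — on the buyer under both terms; not part of either seller's price.
From CFR to FOB, the seller no longer bears: freight.
FOB price = 60285.06 − 1580.32 = 58704.74

FOB price: EUR 58704.74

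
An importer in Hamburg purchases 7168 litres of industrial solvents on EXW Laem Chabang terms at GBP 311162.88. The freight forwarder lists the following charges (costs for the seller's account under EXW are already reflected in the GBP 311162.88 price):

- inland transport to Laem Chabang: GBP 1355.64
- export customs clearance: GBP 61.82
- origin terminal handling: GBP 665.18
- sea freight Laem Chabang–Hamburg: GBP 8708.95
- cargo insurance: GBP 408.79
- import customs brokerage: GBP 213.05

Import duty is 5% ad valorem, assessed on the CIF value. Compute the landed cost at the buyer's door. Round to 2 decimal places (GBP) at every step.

Total landed cost: GBP 338694.47

EXW: the seller makes goods available at their premises; the buyer bears all onward costs.
CIF value = EXW price + inland to port + export clearance + origin terminal + freight + insurance = 311162.88 + 1355.64 + 61.82 + 665.18 + 8708.95 + 408.79 = 322363.26
Import duty = 322363.26 × 5% = 16118.16
Buyer bears: inland to port 1355.64 + export clearance 61.82 + origin terminal 665.18 + freight 8708.95 + insurance 408.79 + brokerage 213.05 + duty 16118.16 = 27531.59
Landed cost = invoice 311162.88 + 27531.59 = 338694.47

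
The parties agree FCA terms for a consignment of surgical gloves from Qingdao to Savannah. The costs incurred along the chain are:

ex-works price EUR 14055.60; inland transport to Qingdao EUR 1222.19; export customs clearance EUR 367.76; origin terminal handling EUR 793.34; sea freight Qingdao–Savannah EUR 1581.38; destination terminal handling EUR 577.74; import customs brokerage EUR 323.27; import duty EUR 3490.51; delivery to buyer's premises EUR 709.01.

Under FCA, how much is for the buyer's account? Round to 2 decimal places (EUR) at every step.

Buyer's account: EUR 7475.25

FCA: the seller delivers export-cleared goods to the carrier; the buyer bears costs from that point.
Seller's account: goods 14055.60 + inland to port 1222.19 + export clearance 367.76 = 15645.55
Buyer's account: origin terminal 793.34 + freight 1581.38 + destination terminal 577.74 + brokerage 323.27 + duty 3490.51 + delivery 709.01 = 7475.25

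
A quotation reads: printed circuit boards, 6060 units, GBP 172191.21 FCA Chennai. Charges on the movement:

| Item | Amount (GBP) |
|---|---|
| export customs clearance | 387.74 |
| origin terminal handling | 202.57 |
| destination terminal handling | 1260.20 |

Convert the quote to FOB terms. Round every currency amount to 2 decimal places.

FOB price: GBP 172393.78

Not relevant to the conversion: export clearance — on the seller under both FCA and FOB; already in the FCA price and stays in the FOB price. destination terminal — on the buyer under both terms; not part of either seller's price.
From FCA to FOB, the seller additionally bears: origin terminal.
FOB price = 172191.21 + 202.57 = 172393.78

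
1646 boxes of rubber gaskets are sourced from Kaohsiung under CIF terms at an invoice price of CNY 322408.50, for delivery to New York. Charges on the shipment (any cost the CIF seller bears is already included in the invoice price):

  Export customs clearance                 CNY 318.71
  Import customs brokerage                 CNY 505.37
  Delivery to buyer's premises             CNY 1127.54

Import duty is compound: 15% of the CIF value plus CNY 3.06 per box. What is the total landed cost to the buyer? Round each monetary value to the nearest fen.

CIF: the seller pays costs through ocean freight and marine insurance to the destination port.
Already in the invoice (seller's account under CIF): export clearance — exclude.
The CIF price already equals the CIF value: 322408.50
Ad valorem component: 322408.50 × 15% = 48361.28
Specific component: 1646 × 3.06 = 5036.76
Import duty = 48361.28 + 5036.76 = 53398.04
Buyer bears: brokerage 505.37 + delivery 1127.54 + duty 53398.04 = 55030.95
Landed cost = invoice 322408.50 + 55030.95 = 377439.45

Total landed cost: CNY 377439.45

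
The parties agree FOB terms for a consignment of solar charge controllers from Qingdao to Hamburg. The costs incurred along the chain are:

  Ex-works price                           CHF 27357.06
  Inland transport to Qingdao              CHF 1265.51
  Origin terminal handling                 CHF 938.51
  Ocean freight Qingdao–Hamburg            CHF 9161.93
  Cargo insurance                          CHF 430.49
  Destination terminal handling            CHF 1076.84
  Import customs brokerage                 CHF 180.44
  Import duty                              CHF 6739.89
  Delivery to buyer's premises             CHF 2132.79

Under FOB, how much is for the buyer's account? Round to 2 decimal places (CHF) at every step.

Buyer's account: CHF 19722.38

FOB: the seller bears costs until goods are on board at the origin port; the buyer bears freight, insurance and all costs thereafter.
Seller's account: goods 27357.06 + inland to port 1265.51 + origin terminal 938.51 = 29561.08
Buyer's account: freight 9161.93 + insurance 430.49 + destination terminal 1076.84 + brokerage 180.44 + duty 6739.89 + delivery 2132.79 = 19722.38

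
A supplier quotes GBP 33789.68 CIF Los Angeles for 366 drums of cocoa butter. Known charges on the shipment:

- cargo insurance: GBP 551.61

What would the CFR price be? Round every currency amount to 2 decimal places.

CFR price: GBP 33238.07

From CIF to CFR, the seller no longer bears: insurance.
CFR price = 33789.68 − 551.61 = 33238.07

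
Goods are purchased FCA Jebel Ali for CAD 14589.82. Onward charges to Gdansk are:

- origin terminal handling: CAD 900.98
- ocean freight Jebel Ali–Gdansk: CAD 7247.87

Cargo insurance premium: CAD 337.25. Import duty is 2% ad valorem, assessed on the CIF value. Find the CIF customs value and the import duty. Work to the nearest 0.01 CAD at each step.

CIF = FCA price + pre-shipment costs + freight + insurance
CIF = 14589.82 + 900.98 + 7247.87 + 337.25 = 23075.92
Import duty = 23075.92 × 2% = 461.52

CIF value: CAD 23075.92; import duty: CAD 461.52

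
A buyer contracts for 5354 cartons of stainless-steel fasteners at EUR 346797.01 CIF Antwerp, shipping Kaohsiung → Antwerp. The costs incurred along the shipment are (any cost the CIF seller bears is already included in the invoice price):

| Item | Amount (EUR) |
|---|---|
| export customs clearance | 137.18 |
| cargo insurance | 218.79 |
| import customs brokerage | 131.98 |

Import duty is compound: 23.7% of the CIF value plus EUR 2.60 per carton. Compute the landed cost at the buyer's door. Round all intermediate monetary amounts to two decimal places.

Total landed cost: EUR 443040.28

CIF: the seller pays costs through ocean freight and marine insurance to the destination port.
Already in the invoice (seller's account under CIF): export clearance, insurance — exclude.
The CIF price already equals the CIF value: 346797.01
Ad valorem component: 346797.01 × 23.7% = 82190.89
Specific component: 5354 × 2.60 = 13920.40
Import duty = 82190.89 + 13920.40 = 96111.29
Buyer bears: brokerage 131.98 + duty 96111.29 = 96243.27
Landed cost = invoice 346797.01 + 96243.27 = 443040.28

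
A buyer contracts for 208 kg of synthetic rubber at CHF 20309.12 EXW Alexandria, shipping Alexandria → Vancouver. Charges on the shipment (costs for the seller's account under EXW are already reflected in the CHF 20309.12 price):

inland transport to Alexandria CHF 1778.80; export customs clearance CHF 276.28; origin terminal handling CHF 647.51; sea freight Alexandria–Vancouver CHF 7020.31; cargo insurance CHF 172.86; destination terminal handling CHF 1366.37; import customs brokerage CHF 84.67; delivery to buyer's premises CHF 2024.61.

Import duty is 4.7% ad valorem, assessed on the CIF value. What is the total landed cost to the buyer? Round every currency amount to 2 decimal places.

EXW: the seller makes goods available at their premises; the buyer bears all onward costs.
CIF value = EXW price + inland to port + export clearance + origin terminal + freight + insurance = 20309.12 + 1778.80 + 276.28 + 647.51 + 7020.31 + 172.86 = 30204.88
Import duty = 30204.88 × 4.7% = 1419.63
Buyer bears: inland to port 1778.80 + export clearance 276.28 + origin terminal 647.51 + freight 7020.31 + insurance 172.86 + destination terminal 1366.37 + brokerage 84.67 + delivery 2024.61 + duty 1419.63 = 14791.04
Landed cost = invoice 20309.12 + 14791.04 = 35100.16

Total landed cost: CHF 35100.16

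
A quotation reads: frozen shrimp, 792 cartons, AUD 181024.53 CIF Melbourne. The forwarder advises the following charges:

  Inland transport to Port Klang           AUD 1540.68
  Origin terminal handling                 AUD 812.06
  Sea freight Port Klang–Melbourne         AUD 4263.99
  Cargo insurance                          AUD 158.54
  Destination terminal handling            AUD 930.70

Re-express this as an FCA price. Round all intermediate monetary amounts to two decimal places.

Not relevant to the conversion: inland to port — on the seller under both CIF and FCA; already in the CIF price and stays in the FCA price. destination terminal — on the buyer under both terms; not part of either seller's price.
From CIF to FCA, the seller no longer bears: origin terminal, freight, insurance.
FCA price = 181024.53 − 812.06 − 4263.99 − 158.54 = 175789.94

FCA price: AUD 175789.94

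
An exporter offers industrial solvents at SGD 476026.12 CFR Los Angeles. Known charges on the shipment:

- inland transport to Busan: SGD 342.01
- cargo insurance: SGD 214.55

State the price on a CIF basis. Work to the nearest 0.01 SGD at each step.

CIF price: SGD 476240.67

Not relevant to the conversion: inland to port — on the seller under both CFR and CIF; already in the CFR price and stays in the CIF price.
From CFR to CIF, the seller additionally bears: insurance.
CIF price = 476026.12 + 214.55 = 476240.67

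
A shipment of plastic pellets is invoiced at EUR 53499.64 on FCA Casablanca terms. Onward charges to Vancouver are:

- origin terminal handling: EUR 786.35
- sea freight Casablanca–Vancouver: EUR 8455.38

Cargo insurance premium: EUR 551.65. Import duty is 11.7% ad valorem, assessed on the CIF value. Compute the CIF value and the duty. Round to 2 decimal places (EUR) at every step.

CIF = FCA price + pre-shipment costs + freight + insurance
CIF = 53499.64 + 786.35 + 8455.38 + 551.65 = 63293.02
Import duty = 63293.02 × 11.7% = 7405.28

CIF value: EUR 63293.02; import duty: EUR 7405.28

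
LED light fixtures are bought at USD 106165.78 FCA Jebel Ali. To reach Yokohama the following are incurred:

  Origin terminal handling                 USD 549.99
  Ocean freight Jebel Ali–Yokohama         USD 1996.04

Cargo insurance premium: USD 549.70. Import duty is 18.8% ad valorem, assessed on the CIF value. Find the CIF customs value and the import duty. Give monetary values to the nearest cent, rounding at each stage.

CIF = FCA price + pre-shipment costs + freight + insurance
CIF = 106165.78 + 549.99 + 1996.04 + 549.70 = 109261.51
Import duty = 109261.51 × 18.8% = 20541.16

CIF value: USD 109261.51; import duty: USD 20541.16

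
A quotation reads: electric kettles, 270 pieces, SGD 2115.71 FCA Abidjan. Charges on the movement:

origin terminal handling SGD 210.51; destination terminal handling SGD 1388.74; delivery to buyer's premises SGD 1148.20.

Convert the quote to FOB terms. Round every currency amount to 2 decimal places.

FOB price: SGD 2326.22

Not relevant to the conversion: destination terminal, delivery — on the buyer under both terms; not part of either seller's price.
From FCA to FOB, the seller additionally bears: origin terminal.
FOB price = 2115.71 + 210.51 = 2326.22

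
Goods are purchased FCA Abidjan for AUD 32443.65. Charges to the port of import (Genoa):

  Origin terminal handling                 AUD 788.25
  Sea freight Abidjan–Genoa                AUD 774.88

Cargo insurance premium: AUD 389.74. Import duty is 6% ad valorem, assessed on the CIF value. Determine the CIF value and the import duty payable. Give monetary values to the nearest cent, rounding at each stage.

CIF = FCA price + pre-shipment costs + freight + insurance
CIF = 32443.65 + 788.25 + 774.88 + 389.74 = 34396.52
Import duty = 34396.52 × 6% = 2063.79

CIF value: AUD 34396.52; import duty: AUD 2063.79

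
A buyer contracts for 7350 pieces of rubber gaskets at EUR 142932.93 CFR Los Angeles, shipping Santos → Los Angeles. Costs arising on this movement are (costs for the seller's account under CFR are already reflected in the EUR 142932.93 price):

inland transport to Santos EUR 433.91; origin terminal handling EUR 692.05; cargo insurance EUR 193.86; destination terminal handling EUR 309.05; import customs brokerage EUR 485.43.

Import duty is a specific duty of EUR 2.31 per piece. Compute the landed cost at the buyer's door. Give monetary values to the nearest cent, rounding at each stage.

Total landed cost: EUR 160899.77

CFR: the seller pays costs through ocean freight to the destination port, but not insurance.
Already in the invoice (seller's account under CFR): inland to port, origin terminal — exclude.
CIF value = CFR price + insurance = 142932.93 + 193.86 = 143126.79
Import duty = 7350 × 2.31 = 16978.50
Buyer bears: insurance 193.86 + destination terminal 309.05 + brokerage 485.43 + duty 16978.50 = 17966.84
Landed cost = invoice 142932.93 + 17966.84 = 160899.77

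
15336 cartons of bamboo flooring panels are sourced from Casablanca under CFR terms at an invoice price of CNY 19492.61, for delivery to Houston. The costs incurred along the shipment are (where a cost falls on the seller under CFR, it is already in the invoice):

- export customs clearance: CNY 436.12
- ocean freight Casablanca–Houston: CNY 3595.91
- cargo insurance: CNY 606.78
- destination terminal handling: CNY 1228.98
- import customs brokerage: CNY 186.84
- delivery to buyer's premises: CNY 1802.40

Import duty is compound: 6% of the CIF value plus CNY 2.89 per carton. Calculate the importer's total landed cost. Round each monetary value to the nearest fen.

CFR: the seller pays costs through ocean freight to the destination port, but not insurance.
Already in the invoice (seller's account under CFR): export clearance, freight — exclude.
CIF value = CFR price + insurance = 19492.61 + 606.78 = 20099.39
Ad valorem component: 20099.39 × 6% = 1205.96
Specific component: 15336 × 2.89 = 44321.04
Import duty = 1205.96 + 44321.04 = 45527.00
Buyer bears: insurance 606.78 + destination terminal 1228.98 + brokerage 186.84 + delivery 1802.40 + duty 45527.00 = 49352.00
Landed cost = invoice 19492.61 + 49352.00 = 68844.61

Total landed cost: CNY 68844.61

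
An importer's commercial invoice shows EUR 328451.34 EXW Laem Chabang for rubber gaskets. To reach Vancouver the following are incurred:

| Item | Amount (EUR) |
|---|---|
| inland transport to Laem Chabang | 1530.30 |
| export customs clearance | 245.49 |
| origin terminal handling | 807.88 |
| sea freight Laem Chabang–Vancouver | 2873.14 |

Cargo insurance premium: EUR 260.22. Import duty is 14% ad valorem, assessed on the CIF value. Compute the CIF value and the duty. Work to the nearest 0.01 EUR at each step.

CIF value: EUR 334168.37; import duty: EUR 46783.57

CIF = EXW price + pre-shipment costs + freight + insurance
CIF = 328451.34 + 1530.30 + 245.49 + 807.88 + 2873.14 + 260.22 = 334168.37
Import duty = 334168.37 × 14% = 46783.57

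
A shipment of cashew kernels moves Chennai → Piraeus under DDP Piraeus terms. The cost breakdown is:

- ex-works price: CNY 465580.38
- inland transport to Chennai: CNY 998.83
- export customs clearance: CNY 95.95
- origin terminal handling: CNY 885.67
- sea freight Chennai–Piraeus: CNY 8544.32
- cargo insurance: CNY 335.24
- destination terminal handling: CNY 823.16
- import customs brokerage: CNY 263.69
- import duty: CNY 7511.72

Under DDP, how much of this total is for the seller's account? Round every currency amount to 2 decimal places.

DDP: the seller bears all costs including import duty.
Seller's account: goods 465580.38 + inland to port 998.83 + export clearance 95.95 + origin terminal 885.67 + freight 8544.32 + insurance 335.24 + destination terminal 823.16 + brokerage 263.69 + duty 7511.72 = 485038.96
Buyer's account: 0.00

Seller's account: CNY 485038.96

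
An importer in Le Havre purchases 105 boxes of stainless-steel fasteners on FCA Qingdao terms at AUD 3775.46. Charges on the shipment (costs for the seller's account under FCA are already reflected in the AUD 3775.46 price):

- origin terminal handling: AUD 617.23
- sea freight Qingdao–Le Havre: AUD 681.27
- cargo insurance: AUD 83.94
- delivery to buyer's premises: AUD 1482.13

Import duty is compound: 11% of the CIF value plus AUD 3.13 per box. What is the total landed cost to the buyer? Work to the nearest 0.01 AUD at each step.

FCA: the seller delivers export-cleared goods to the carrier; the buyer bears costs from that point.
CIF value = FCA price + origin terminal + freight + insurance = 3775.46 + 617.23 + 681.27 + 83.94 = 5157.90
Ad valorem component: 5157.90 × 11% = 567.37
Specific component: 105 × 3.13 = 328.65
Import duty = 567.37 + 328.65 = 896.02
Buyer bears: origin terminal 617.23 + freight 681.27 + insurance 83.94 + delivery 1482.13 + duty 896.02 = 3760.59
Landed cost = invoice 3775.46 + 3760.59 = 7536.05

Total landed cost: AUD 7536.05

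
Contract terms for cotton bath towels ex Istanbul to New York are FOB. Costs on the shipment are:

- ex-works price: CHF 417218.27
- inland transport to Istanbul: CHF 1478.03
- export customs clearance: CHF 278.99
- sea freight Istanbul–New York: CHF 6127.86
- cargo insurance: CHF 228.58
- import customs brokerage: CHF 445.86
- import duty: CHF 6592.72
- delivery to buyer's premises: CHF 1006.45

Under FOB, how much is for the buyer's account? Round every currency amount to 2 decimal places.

FOB: the seller bears costs until goods are on board at the origin port; the buyer bears freight, insurance and all costs thereafter.
Seller's account: goods 417218.27 + inland to port 1478.03 + export clearance 278.99 = 418975.29
Buyer's account: freight 6127.86 + insurance 228.58 + brokerage 445.86 + duty 6592.72 + delivery 1006.45 = 14401.47

Buyer's account: CHF 14401.47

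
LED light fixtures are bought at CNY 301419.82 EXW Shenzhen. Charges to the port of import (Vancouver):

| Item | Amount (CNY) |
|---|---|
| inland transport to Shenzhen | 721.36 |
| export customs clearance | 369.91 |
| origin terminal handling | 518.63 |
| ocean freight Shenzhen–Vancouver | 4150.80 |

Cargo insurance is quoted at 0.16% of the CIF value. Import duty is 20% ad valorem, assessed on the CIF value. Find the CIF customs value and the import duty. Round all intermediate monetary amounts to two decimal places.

Let C be the CIF value. C = EXW price + pre-shipment costs + freight + 0.16% × C
C − 0.16% × C = 301419.82 + 721.36 + 369.91 + 518.63 + 4150.80
0.9984 × C = 307180.52
C = 307180.52 / 0.9984 = 307672.80
Insurance premium = 0.16% × 307672.80 = 492.28
Import duty = 307672.80 × 20% = 61534.56

CIF value: CNY 307672.80; import duty: CNY 61534.56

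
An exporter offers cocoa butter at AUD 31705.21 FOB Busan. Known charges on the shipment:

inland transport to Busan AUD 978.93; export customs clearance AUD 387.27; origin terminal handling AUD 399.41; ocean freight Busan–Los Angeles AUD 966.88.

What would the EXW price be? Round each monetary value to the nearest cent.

EXW price: AUD 29939.60

Not relevant to the conversion: freight — on the buyer under both terms; not part of either seller's price.
From FOB to EXW, the seller no longer bears: inland to port, export clearance, origin terminal.
EXW price = 31705.21 − 978.93 − 387.27 − 399.41 = 29939.60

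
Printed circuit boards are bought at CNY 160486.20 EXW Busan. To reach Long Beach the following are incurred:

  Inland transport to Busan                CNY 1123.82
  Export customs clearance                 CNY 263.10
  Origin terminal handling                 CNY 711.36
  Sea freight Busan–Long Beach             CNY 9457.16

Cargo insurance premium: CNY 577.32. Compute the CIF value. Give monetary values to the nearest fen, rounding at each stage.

CIF value: CNY 172618.96

CIF = EXW price + pre-shipment costs + freight + insurance
CIF = 160486.20 + 1123.82 + 263.10 + 711.36 + 9457.16 + 577.32 = 172618.96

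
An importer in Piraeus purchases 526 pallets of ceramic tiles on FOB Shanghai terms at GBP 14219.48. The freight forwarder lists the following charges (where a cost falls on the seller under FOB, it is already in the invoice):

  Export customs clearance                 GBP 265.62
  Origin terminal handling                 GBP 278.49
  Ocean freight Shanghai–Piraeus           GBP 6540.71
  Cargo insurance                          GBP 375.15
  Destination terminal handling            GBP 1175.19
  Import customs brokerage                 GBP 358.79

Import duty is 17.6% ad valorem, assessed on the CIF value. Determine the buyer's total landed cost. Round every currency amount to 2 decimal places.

Total landed cost: GBP 26389.14

FOB: the seller bears costs until goods are on board at the origin port; the buyer bears freight, insurance and all costs thereafter.
Already in the invoice (seller's account under FOB): export clearance, origin terminal — exclude.
CIF value = FOB price + freight + insurance = 14219.48 + 6540.71 + 375.15 = 21135.34
Import duty = 21135.34 × 17.6% = 3719.82
Buyer bears: freight 6540.71 + insurance 375.15 + destination terminal 1175.19 + brokerage 358.79 + duty 3719.82 = 12169.66
Landed cost = invoice 14219.48 + 12169.66 = 26389.14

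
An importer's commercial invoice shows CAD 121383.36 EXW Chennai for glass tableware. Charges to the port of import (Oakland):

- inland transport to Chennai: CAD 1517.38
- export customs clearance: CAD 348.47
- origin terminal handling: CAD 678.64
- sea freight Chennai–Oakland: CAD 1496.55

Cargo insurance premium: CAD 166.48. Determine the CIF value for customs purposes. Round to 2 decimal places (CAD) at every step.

CIF value: CAD 125590.88

CIF = EXW price + pre-shipment costs + freight + insurance
CIF = 121383.36 + 1517.38 + 348.47 + 678.64 + 1496.55 + 166.48 = 125590.88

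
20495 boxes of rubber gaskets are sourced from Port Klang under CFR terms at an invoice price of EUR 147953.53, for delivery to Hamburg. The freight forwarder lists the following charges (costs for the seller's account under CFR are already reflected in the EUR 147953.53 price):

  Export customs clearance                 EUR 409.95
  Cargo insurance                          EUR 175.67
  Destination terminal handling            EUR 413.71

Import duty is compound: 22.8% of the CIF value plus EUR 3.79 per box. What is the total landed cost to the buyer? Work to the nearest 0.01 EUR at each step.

CFR: the seller pays costs through ocean freight to the destination port, but not insurance.
Already in the invoice (seller's account under CFR): export clearance — exclude.
CIF value = CFR price + insurance = 147953.53 + 175.67 = 148129.20
Ad valorem component: 148129.20 × 22.8% = 33773.46
Specific component: 20495 × 3.79 = 77676.05
Import duty = 33773.46 + 77676.05 = 111449.51
Buyer bears: insurance 175.67 + destination terminal 413.71 + duty 111449.51 = 112038.89
Landed cost = invoice 147953.53 + 112038.89 = 259992.42

Total landed cost: EUR 259992.42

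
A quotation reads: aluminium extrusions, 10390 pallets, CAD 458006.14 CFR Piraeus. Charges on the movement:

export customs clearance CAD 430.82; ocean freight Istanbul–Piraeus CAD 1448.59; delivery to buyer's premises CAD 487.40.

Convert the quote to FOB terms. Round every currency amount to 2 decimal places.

FOB price: CAD 456557.55

Not relevant to the conversion: export clearance — on the seller under both CFR and FOB; already in the CFR price and stays in the FOB price. delivery — on the buyer under both terms; not part of either seller's price.
From CFR to FOB, the seller no longer bears: freight.
FOB price = 458006.14 − 1448.59 = 456557.55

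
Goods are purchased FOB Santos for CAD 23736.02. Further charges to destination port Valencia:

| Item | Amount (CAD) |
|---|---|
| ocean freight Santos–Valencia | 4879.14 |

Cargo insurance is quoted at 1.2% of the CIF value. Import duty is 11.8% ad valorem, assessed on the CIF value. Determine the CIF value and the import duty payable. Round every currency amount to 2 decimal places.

Let C be the CIF value. C = FOB price + freight + 1.2% × C
C − 1.2% × C = 23736.02 + 4879.14
0.988 × C = 28615.16
C = 28615.16 / 0.988 = 28962.71
Insurance premium = 1.2% × 28962.71 = 347.55
Import duty = 28962.71 × 11.8% = 3417.60

CIF value: CAD 28962.71; import duty: CAD 3417.60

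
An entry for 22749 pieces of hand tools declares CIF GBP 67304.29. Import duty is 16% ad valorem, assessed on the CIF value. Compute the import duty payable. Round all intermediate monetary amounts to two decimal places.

Import duty = 67304.29 × 16% = 10768.69

Import duty: GBP 10768.69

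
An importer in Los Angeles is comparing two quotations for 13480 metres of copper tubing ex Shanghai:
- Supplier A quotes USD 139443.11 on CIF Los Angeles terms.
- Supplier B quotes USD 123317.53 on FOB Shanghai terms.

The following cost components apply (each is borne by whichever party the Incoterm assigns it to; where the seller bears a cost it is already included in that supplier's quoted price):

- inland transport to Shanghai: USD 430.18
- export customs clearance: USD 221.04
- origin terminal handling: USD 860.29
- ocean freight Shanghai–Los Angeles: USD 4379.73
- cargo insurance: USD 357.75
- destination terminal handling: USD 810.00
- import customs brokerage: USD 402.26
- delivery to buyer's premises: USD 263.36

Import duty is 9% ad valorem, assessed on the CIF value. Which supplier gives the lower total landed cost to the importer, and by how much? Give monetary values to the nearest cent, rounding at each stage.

Supplier A (CIF):
The CIF price already equals the CIF value: 139443.11
Import duty = 139443.11 × 9% = 12549.88
Buyer bears (A): 810.00 + 402.26 + 263.36 = 1475.62
Landed cost (A) = invoice 139443.11 + 1475.62 + duty 12549.88 = 153468.61
Supplier B (FOB):
CIF value = FOB price + freight + insurance = 123317.53 + 4379.73 + 357.75 = 128055.01
Import duty = 128055.01 × 9% = 11524.95
Buyer bears (B): 4379.73 + 357.75 + 810.00 + 402.26 + 263.36 = 6213.10
Landed cost (B) = invoice 123317.53 + 6213.10 + duty 11524.95 = 141055.58
Difference = |153468.61 − 141055.58| = 12413.03

Supplier B is cheaper by USD 12413.03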